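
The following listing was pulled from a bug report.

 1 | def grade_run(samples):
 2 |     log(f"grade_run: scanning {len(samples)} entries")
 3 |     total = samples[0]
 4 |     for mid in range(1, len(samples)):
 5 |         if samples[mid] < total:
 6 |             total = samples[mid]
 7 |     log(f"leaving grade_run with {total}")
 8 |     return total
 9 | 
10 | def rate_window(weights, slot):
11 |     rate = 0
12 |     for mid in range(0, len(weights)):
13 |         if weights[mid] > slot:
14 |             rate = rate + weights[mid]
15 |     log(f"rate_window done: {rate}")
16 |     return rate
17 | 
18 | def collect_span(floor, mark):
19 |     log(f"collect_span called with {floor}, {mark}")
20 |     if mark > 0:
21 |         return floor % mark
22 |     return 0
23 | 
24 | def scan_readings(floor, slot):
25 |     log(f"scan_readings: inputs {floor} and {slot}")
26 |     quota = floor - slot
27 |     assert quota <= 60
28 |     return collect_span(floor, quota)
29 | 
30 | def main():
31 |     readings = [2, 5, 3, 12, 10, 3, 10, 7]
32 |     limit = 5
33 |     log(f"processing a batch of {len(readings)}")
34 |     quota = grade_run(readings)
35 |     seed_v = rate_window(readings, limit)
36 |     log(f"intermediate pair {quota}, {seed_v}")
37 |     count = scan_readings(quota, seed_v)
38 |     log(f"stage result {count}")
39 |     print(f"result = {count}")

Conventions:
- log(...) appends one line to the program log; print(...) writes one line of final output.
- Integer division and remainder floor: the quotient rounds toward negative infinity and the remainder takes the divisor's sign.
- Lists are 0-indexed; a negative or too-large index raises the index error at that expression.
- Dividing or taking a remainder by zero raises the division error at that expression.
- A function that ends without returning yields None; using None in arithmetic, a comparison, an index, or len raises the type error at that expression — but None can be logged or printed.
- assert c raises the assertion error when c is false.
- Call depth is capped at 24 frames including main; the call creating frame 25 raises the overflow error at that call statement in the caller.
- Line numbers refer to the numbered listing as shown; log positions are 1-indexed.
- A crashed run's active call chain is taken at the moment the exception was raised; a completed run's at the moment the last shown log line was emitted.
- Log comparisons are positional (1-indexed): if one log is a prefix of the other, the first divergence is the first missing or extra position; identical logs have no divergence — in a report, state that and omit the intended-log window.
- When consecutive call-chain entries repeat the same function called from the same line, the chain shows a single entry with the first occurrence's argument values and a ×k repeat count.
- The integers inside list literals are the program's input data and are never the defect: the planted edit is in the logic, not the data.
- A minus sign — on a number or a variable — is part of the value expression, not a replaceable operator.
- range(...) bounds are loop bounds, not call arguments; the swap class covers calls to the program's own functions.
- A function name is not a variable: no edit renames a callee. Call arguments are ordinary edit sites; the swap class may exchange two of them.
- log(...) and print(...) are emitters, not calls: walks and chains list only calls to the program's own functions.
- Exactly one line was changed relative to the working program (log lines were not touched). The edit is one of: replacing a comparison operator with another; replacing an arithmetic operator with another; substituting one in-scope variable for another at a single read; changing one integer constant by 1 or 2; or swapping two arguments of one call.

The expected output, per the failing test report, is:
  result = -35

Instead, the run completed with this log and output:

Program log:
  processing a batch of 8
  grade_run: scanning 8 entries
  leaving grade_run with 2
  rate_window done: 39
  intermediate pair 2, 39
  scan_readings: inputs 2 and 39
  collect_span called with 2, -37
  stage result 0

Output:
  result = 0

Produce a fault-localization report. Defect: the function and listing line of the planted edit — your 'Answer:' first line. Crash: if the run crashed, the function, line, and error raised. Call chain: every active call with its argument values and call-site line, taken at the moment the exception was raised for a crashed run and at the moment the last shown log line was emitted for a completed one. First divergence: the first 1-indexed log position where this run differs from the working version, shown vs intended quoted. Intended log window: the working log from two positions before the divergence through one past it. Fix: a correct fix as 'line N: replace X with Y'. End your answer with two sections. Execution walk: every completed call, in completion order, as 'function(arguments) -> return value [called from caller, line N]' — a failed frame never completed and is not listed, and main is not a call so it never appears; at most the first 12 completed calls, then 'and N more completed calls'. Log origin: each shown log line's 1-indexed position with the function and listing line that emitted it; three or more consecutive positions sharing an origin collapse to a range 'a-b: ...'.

Answer: the defect is in collect_span at line 20.
Core observation: Log line 8 is where behavior first shows: 'stage result 0' appears instead of 'stage result -35'.
Call chain: main.
First divergence: at position 8 the run shows 'stage result 0' where the working version logs 'stage result -35'.
Intended log window:
  6: scan_readings: inputs 2 and 39
  7: collect_span called with 2, -37
  8: stage result -35
Execution walk:
  grade_run([2, 5, 3, 12, 10, 3, 10, 7]) -> 2  [called from main, line 34]
  rate_window([2, 5, 3, 12, 10, 3, 10, 7], 5) -> 39  [called from main, line 35]
  collect_span(2, -37) -> 0  [called from scan_readings, line 28]
  scan_readings(2, 39) -> 0  [called from main, line 37]
Log origin:
  1: from main, line 33
  2: from grade_run, line 2
  3: from grade_run, line 7
  4: from rate_window, line 15
  5: from main, line 36
  6: from scan_readings, line 25
  7: from collect_span, line 19
  8: from main, line 38
A correct fix: line 20: replace `>` with `!=`.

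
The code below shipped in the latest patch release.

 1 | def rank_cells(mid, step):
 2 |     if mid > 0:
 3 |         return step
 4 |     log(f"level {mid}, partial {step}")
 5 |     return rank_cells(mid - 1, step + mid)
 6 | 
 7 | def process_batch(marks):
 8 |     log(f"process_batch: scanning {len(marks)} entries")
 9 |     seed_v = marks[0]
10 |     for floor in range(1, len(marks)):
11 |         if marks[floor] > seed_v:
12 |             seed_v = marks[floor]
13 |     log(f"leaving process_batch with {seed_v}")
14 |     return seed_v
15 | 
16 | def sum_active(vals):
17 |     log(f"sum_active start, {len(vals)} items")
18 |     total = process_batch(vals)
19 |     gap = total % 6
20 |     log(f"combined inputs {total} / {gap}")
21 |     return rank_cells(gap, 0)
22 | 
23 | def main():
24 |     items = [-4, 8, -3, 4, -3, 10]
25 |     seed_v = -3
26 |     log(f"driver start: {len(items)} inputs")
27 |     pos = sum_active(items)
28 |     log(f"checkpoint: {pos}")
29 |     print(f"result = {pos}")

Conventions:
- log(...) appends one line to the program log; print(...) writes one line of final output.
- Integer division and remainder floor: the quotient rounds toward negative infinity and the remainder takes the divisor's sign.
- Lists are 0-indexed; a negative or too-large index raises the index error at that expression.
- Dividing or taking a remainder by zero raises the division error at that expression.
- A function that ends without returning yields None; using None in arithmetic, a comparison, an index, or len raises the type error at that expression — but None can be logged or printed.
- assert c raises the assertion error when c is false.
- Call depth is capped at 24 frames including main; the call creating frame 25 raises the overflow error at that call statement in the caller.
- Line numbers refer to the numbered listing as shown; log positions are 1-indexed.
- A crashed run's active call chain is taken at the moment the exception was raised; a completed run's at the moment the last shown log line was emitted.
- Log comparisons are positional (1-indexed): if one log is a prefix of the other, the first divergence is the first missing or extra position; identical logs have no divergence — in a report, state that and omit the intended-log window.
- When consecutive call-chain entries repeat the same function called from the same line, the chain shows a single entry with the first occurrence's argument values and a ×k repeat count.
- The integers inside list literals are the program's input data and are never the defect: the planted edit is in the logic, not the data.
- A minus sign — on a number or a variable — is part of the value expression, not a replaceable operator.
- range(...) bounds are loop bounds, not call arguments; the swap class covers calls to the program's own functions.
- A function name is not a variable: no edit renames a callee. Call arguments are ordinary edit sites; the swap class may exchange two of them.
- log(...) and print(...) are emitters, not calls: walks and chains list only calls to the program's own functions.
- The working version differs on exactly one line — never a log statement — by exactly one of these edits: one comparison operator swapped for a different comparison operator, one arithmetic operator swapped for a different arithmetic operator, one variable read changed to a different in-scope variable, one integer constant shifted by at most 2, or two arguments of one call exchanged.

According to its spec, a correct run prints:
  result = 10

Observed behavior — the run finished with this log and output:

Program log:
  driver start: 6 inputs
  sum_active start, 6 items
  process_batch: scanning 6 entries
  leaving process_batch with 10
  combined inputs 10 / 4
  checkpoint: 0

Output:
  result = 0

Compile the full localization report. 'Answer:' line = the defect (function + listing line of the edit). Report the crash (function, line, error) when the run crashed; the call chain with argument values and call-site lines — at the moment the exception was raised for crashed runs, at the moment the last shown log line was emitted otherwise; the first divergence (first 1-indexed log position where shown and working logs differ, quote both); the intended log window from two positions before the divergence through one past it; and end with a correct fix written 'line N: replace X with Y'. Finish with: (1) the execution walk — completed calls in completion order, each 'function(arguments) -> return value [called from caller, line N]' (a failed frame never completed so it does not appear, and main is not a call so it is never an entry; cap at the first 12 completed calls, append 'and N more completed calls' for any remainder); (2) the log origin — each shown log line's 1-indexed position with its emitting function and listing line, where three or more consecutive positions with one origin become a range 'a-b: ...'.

Answer: the defect is in rank_cells at line 2.
Core observation: At log position 6 the runs split — shown 'checkpoint: 0', but the working version logs 'level 4, partial 0'.
Call chain: main.
First divergence: at position 6 the run shows 'checkpoint: 0' where the working version logs 'level 4, partial 0'.
Intended log window:
  4: leaving process_batch with 10
  5: combined inputs 10 / 4
  6: level 4, partial 0
  7: level 3, partial 4
Execution walk:
  process_batch([-4, 8, -3, 4, -3, 10]) -> 10  [called from sum_active, line 18]
  rank_cells(4, 0) -> 0  [called from sum_active, line 21]
  sum_active([-4, 8, -3, 4, -3, 10]) -> 0  [called from main, line 27]
Origin of each log line:
  1: logged in main at line 26
  2: logged in sum_active at line 17
  3: logged in process_batch at line 8
  4: logged in process_batch at line 13
  5: logged in sum_active at line 20
  6: logged in main at line 28
A correct fix: line 2: replace `>` with `<=`.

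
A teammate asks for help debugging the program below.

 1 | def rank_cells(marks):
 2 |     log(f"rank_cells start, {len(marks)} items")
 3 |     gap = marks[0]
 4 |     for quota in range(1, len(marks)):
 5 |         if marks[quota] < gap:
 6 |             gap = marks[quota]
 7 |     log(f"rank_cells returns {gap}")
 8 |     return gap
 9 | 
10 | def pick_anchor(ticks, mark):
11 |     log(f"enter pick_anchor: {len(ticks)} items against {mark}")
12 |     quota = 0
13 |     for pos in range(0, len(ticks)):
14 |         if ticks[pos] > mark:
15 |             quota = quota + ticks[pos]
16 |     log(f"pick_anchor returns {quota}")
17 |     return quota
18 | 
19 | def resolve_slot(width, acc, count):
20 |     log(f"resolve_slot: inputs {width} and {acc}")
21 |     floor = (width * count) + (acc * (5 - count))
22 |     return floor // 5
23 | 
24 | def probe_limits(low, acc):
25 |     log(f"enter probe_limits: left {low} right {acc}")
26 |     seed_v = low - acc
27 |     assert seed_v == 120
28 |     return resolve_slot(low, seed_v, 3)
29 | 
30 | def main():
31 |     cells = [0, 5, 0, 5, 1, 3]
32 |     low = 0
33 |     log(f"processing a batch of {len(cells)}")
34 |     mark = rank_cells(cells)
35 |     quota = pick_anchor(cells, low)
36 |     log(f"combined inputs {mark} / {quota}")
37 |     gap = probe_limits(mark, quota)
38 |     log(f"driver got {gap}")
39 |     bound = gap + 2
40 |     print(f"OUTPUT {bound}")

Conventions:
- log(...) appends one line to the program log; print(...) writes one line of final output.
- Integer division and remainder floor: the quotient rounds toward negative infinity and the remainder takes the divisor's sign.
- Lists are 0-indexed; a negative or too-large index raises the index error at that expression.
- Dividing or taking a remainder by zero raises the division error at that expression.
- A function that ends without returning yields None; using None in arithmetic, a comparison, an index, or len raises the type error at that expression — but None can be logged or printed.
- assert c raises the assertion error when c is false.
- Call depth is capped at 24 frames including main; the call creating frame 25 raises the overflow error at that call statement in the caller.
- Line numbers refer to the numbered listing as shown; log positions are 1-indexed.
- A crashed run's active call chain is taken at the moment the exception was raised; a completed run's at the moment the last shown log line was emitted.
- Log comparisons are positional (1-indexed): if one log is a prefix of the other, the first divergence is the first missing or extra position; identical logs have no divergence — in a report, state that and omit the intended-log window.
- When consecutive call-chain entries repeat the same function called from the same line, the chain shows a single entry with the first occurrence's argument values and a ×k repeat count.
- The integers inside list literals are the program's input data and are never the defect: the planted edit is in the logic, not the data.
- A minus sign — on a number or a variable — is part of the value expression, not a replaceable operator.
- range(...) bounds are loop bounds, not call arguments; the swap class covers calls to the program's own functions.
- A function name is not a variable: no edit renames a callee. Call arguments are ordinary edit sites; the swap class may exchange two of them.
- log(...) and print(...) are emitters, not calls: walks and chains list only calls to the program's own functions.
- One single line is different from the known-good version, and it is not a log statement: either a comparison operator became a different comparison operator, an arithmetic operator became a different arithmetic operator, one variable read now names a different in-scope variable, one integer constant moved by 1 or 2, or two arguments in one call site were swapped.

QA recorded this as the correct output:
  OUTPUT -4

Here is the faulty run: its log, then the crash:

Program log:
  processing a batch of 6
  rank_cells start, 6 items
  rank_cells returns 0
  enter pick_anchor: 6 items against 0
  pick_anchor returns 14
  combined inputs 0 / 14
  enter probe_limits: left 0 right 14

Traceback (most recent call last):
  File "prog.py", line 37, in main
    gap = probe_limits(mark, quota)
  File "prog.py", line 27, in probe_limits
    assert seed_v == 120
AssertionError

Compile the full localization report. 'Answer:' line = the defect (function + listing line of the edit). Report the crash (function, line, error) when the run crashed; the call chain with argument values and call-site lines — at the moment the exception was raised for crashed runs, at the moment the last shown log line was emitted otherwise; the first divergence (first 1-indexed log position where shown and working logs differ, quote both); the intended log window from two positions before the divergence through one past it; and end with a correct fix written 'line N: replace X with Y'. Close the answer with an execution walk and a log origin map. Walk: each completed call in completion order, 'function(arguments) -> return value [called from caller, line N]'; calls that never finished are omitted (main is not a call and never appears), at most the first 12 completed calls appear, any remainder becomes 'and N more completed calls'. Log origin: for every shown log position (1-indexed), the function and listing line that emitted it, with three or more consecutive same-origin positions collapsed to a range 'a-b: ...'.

Answer: the defect is in probe_limits at line 27.
Key fact: The shown log is a 7-line prefix of the intended one, whose next entry is 'resolve_slot: inputs 0 and -14'.
Crash: probe_limits, line 27, AssertionError.
Call chain: main -> probe_limits(0, 14) (called at line 37).
First divergence: position 8 — the faulty run's log ends after 7 lines; the working version continues with 'resolve_slot: inputs 0 and -14'.
Intended log window:
  6: combined inputs 0 / 14
  7: enter probe_limits: left 0 right 14
  8: resolve_slot: inputs 0 and -14
  9: driver got -6
Execution walk:
  rank_cells([0, 5, 0, 5, 1, 3]) -> 0  [called from main, line 34]
  pick_anchor([0, 5, 0, 5, 1, 3], 0) -> 14  [called from main, line 35]
Log line origins:
  1: from main, line 33
  2: from rank_cells, line 2
  3: from rank_cells, line 7
  4: from pick_anchor, line 11
  5: from pick_anchor, line 16
  6: from main, line 36
  7: from probe_limits, line 25
A correct fix: line 27: replace `==` with `<=`.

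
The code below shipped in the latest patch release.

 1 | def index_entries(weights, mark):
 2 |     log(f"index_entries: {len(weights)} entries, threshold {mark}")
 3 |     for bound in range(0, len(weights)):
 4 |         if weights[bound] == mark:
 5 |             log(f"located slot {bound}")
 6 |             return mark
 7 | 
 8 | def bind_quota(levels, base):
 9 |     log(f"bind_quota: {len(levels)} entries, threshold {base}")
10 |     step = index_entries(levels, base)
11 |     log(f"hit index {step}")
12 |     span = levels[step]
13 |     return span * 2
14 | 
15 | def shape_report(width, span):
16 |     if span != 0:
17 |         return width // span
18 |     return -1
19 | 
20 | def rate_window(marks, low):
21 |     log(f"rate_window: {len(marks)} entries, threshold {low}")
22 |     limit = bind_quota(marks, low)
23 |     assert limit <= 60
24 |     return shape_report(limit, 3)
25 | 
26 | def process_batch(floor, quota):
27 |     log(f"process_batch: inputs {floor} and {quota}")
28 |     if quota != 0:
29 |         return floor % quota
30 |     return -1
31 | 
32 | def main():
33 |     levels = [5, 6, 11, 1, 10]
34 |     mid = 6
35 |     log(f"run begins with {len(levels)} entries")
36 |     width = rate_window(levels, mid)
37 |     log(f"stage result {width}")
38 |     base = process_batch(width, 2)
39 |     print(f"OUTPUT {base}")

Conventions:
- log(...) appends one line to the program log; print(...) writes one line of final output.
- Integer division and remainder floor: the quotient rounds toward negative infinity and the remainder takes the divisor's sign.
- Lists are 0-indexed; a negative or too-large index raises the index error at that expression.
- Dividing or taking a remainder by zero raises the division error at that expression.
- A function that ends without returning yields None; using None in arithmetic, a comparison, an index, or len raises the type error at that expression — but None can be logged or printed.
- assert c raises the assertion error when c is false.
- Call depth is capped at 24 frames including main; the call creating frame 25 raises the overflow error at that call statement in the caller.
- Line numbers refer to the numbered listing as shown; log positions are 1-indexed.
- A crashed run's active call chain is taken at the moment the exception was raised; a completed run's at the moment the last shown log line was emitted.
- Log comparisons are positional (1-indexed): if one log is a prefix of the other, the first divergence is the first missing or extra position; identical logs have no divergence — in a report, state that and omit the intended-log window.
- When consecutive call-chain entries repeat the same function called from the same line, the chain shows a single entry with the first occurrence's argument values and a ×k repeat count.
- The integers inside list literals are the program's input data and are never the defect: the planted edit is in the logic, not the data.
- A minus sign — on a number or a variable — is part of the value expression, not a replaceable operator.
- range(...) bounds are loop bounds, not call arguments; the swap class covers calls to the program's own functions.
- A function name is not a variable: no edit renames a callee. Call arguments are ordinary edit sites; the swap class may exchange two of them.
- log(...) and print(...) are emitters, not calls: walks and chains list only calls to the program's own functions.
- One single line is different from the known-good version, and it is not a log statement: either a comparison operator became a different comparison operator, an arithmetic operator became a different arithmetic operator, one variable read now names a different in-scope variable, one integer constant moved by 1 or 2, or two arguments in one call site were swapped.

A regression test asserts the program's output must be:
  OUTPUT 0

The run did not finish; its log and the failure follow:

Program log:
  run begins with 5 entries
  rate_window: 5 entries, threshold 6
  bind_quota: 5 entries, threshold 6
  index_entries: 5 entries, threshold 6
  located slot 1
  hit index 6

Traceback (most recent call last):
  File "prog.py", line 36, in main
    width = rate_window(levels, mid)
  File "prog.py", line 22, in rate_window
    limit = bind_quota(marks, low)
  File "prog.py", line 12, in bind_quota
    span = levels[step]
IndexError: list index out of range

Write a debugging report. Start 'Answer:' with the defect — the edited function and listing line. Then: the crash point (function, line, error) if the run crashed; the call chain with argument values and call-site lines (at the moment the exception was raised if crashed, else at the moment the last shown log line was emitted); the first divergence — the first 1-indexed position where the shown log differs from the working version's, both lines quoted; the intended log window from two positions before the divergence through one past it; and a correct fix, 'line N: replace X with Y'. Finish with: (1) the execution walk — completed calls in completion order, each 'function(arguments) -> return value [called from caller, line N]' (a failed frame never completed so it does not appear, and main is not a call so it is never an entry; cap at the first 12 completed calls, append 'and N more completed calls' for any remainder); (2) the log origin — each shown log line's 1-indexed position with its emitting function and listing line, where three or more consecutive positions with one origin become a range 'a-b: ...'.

Answer: the defect is in index_entries at line 6.
The tell: Position 6 is the first bad log line: 'hit index 6' should read 'hit index 1'.
Crash: bind_quota, line 12, IndexError.
Call chain: main -> rate_window([5, 6, 11, 1, 10], 6) (called at line 36) -> bind_quota([5, 6, 11, 1, 10], 6) (called at line 22).
First divergence: position 6; shown 'hit index 6' vs intended 'hit index 1'.
Intended log window:
  4: index_entries: 5 entries, threshold 6
  5: located slot 1
  6: hit index 1
  7: stage result 4
Execution walk:
  index_entries([5, 6, 11, 1, 10], 6) -> 6  [called from bind_quota, line 10]
Log origins:
  1: from main, line 35
  2: from rate_window, line 21
  3: from bind_quota, line 9
  4: from index_entries, line 2
  5: from index_entries, line 5
  6: from bind_quota, line 11
A correct fix: line 6: replace `mark` with `bound`.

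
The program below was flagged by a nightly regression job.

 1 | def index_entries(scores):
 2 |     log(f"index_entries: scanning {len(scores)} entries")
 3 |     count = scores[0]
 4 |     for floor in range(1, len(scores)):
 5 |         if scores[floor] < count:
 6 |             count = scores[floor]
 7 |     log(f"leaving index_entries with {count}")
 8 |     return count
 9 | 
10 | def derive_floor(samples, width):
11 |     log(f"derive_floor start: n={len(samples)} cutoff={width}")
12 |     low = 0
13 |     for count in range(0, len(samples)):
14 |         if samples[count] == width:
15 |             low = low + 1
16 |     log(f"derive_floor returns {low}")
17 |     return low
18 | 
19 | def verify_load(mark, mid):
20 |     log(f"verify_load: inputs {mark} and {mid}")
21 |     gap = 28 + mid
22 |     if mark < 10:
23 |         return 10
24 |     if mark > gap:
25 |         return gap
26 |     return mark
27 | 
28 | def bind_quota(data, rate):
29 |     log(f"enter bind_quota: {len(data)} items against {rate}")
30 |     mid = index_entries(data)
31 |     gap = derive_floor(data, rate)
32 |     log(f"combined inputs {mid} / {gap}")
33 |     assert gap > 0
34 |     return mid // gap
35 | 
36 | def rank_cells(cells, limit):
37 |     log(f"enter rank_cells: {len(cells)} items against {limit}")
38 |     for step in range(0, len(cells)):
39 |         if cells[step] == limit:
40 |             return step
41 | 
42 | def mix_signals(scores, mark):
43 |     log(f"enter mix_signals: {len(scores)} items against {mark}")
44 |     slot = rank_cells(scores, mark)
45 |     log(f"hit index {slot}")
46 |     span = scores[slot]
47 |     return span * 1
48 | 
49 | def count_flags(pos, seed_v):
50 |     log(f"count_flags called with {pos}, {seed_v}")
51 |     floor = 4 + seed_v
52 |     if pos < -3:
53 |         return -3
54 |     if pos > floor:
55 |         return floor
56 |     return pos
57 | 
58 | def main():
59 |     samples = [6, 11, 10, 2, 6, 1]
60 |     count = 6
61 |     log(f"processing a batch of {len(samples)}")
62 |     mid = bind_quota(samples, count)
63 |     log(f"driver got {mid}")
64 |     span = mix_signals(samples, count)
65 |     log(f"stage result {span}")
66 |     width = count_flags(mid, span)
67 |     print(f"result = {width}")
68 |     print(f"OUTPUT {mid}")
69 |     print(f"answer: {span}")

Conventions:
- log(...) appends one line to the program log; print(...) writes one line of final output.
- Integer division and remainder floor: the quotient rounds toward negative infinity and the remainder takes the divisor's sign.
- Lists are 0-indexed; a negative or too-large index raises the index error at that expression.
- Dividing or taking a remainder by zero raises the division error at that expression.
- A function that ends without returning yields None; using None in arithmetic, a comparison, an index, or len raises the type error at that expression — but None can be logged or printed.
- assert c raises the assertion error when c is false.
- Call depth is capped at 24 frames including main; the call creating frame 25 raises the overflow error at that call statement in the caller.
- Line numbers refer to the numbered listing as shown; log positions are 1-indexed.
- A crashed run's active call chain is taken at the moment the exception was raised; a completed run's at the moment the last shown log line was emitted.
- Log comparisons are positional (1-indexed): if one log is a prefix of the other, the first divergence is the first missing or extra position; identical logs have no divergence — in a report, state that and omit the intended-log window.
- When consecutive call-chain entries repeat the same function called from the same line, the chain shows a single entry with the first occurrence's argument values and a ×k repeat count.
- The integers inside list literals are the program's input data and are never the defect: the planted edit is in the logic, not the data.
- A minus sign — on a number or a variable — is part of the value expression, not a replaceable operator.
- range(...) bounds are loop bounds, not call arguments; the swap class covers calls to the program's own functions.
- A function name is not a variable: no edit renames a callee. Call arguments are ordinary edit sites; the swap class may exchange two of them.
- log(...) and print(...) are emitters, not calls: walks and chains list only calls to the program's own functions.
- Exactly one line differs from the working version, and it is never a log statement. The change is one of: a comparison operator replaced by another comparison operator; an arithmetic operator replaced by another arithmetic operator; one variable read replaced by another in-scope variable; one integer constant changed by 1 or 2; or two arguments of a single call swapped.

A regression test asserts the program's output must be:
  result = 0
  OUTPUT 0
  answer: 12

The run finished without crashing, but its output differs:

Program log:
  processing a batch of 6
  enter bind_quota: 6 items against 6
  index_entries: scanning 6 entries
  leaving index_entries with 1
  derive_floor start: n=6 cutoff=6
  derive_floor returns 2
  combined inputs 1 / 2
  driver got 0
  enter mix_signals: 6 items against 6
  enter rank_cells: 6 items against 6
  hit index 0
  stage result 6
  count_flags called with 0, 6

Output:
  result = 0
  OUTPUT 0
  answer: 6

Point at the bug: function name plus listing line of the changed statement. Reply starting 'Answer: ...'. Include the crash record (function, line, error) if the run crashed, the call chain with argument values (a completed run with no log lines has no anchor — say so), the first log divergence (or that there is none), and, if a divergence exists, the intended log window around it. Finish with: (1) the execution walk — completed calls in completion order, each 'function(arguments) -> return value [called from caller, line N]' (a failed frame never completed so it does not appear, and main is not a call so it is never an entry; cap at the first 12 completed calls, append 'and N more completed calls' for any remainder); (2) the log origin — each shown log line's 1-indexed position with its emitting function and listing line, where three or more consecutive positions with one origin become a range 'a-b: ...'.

Answer: the defect is in mix_signals at line 47.
Key observation: At log position 12 the runs split — shown 'stage result 6', but the working version logs 'stage result 12'.
Call chain: main -> count_flags(0, 6) (called at line 66).
First divergence: at position 12 the run shows 'stage result 6' where the working version logs 'stage result 12'.
Intended log window:
  10: enter rank_cells: 6 items against 6
  11: hit index 0
  12: stage result 12
  13: count_flags called with 0, 12
Execution walk:
  index_entries([6, 11, 10, 2, 6, 1]) -> 1  [called from bind_quota, line 30]
  derive_floor([6, 11, 10, 2, 6, 1], 6) -> 2  [called from bind_quota, line 31]
  bind_quota([6, 11, 10, 2, 6, 1], 6) -> 0  [called from main, line 62]
  rank_cells([6, 11, 10, 2, 6, 1], 6) -> 0  [called from mix_signals, line 44]
  mix_signals([6, 11, 10, 2, 6, 1], 6) -> 6  [called from main, line 64]
  count_flags(0, 6) -> 0  [called from main, line 66]
Log origins:
  1: logged in main at line 61
  2: logged in bind_quota at line 29
  3: logged in index_entries at line 2
  4: logged in index_entries at line 7
  5: logged in derive_floor at line 11
  6: logged in derive_floor at line 16
  7: logged in bind_quota at line 32
  8: logged in main at line 63
  9: logged in mix_signals at line 43
  10: logged in rank_cells at line 37
  11: logged in mix_signals at line 45
  12: logged in main at line 65
  13: logged in count_flags at line 50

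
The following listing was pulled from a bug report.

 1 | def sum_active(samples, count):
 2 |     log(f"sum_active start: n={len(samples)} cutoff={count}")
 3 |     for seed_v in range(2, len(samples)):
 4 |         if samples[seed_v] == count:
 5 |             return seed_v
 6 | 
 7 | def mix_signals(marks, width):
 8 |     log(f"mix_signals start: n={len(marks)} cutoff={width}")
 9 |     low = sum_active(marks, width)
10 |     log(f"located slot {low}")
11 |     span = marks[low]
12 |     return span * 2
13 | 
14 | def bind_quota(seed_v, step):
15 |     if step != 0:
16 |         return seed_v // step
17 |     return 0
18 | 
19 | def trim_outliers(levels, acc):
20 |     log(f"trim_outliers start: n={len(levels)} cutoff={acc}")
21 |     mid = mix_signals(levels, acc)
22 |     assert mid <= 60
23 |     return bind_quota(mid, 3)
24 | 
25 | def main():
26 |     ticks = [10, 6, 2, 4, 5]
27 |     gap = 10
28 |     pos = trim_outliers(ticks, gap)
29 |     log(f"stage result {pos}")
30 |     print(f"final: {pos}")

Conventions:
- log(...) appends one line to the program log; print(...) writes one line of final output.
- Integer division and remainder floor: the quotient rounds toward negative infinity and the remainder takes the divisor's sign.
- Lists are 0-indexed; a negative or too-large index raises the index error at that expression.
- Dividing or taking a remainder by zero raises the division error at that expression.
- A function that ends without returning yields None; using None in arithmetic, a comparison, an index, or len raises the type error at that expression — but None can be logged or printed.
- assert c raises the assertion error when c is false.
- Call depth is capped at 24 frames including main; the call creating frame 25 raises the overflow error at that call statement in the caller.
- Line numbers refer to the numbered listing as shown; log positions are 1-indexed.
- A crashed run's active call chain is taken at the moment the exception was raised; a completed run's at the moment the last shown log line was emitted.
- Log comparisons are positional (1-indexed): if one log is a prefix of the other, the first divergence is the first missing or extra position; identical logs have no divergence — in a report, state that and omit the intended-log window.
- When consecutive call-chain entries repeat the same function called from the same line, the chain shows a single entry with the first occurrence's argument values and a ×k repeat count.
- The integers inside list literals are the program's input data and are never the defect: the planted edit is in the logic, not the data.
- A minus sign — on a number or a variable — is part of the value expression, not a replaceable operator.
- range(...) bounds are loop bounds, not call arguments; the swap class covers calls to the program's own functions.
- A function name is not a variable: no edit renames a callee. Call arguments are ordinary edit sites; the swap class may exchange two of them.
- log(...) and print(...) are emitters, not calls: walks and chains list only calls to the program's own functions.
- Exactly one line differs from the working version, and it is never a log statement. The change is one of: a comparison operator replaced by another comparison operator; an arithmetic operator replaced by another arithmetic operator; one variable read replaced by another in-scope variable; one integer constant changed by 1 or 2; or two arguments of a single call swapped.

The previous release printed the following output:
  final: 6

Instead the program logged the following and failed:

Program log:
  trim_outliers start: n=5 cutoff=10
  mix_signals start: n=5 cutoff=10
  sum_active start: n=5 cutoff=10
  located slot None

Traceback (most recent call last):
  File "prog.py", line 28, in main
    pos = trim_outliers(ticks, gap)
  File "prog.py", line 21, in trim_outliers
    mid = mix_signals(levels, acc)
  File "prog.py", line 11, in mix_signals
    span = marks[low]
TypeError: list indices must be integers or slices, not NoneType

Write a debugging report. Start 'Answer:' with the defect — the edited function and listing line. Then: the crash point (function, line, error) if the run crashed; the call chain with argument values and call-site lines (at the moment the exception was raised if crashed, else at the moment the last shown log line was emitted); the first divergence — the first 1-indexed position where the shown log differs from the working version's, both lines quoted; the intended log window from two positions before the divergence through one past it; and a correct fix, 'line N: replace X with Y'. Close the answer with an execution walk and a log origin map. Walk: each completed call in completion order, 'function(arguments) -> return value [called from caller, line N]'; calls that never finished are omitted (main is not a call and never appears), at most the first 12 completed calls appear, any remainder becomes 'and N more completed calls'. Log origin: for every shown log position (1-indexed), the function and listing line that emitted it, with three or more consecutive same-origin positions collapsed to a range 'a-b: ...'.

Answer: the defect is in sum_active at line 3.
Key fact: The earliest visible damage is log position 4 — 'located slot None' rather than the intended 'located slot 0'.
Crash: mix_signals, line 11, TypeError.
Call chain: main -> trim_outliers([10, 6, 2, 4, 5], 10) (called at line 28) -> mix_signals([10, 6, 2, 4, 5], 10) (called at line 21).
First divergence: position 4; shown 'located slot None' vs intended 'located slot 0'.
Intended log window:
  2: mix_signals start: n=5 cutoff=10
  3: sum_active start: n=5 cutoff=10
  4: located slot 0
  5: stage result 6
Execution walk:
  sum_active([10, 6, 2, 4, 5], 10) -> None  [called from mix_signals, line 9]
Origin of each log line:
  1: logged in trim_outliers at line 20
  2: logged in mix_signals at line 8
  3: logged in sum_active at line 2
  4: logged in mix_signals at line 10
A correct fix: line 3: replace `2` with `0`.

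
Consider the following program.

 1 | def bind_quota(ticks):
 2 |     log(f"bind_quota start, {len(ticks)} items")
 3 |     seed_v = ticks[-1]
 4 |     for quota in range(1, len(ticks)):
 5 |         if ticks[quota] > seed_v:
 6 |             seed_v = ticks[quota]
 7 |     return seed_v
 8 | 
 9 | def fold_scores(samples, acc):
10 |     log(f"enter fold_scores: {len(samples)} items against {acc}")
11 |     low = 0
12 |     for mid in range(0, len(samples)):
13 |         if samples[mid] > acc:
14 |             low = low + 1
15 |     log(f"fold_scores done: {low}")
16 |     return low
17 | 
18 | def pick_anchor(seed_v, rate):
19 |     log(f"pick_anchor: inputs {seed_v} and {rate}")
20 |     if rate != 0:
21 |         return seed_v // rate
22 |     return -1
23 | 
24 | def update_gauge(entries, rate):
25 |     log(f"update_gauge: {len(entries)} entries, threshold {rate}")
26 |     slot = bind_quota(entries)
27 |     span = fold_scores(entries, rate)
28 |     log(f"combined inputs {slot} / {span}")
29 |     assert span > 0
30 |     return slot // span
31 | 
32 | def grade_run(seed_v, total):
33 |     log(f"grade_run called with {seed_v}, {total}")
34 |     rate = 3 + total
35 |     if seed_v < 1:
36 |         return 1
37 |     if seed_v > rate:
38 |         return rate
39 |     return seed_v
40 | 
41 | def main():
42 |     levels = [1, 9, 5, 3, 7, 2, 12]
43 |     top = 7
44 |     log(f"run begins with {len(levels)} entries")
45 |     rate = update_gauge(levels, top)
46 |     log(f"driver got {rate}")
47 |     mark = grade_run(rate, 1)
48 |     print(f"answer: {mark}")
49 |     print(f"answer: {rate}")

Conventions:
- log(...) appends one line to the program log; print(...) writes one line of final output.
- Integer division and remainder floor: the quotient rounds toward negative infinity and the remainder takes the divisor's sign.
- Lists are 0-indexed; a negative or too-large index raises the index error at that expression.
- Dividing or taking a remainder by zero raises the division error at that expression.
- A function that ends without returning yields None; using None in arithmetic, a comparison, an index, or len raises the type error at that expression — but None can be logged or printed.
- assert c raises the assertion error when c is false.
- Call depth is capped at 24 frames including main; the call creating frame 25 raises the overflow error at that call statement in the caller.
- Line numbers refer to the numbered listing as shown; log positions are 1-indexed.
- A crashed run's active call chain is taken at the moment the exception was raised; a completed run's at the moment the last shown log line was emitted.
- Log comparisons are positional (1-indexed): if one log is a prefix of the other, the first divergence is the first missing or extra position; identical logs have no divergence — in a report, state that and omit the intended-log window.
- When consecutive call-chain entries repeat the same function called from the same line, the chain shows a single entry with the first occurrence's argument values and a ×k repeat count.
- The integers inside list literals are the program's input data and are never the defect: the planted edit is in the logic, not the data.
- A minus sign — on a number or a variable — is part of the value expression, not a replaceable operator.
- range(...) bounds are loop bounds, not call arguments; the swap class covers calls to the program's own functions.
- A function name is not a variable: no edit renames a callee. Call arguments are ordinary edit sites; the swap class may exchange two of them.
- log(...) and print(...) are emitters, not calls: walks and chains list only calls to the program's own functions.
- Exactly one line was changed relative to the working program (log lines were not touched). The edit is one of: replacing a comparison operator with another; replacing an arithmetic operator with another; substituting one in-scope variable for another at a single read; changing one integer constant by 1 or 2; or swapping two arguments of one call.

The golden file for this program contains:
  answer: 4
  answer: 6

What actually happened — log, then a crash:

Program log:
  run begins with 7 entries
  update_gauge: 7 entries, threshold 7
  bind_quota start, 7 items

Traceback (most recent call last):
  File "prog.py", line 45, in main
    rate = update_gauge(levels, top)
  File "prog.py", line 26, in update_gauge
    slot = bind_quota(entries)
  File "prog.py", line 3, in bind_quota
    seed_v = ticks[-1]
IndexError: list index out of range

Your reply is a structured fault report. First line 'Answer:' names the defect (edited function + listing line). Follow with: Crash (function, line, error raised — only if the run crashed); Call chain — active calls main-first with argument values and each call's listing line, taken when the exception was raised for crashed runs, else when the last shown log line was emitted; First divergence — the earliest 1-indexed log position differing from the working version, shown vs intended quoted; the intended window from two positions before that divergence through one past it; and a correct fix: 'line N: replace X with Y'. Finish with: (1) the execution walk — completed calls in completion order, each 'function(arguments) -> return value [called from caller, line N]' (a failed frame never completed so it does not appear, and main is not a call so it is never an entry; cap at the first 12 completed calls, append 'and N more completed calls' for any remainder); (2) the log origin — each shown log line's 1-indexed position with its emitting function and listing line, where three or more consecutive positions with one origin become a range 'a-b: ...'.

Answer: the defect is in bind_quota at line 3.
The tell: The faulty run's log stops after 3 lines; the working version's next line would be 'enter fold_scores: 7 items against 7'.
Crash: bind_quota, line 3, IndexError.
Call chain: main -> update_gauge([1, 9, 5, 3, 7, 2, 12], 7) (called at line 45) -> bind_quota([1, 9, 5, 3, 7, 2, 12]) (called at line 26).
First divergence: position 4 (shown log ended at 3 lines; the working version continues: 'enter fold_scores: 7 items against 7').
Intended log window:
  2: update_gauge: 7 entries, threshold 7
  3: bind_quota start, 7 items
  4: enter fold_scores: 7 items against 7
  5: fold_scores done: 2
Execution walk:
  (no call completed)
Origin of each log line:
  1: logged in main at line 44
  2: logged in update_gauge at line 25
  3: logged in bind_quota at line 2
A correct fix: line 3: replace `-1` with `0`.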